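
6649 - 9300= - 2651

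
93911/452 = 207 + 347/452 = 207.77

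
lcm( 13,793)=793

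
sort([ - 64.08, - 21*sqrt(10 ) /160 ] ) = [ - 64.08, - 21 * sqrt(10 ) /160]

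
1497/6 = 499/2=249.50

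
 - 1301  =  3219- 4520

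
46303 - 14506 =31797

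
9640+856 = 10496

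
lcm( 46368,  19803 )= 1901088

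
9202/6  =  1533+2/3 = 1533.67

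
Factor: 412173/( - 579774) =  - 2^( - 1 )*3^1*13^( - 1 )*41^1*1117^1*7433^(-1) = - 137391/193258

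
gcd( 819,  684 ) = 9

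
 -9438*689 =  - 6502782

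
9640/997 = 9 + 667/997 = 9.67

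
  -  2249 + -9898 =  - 12147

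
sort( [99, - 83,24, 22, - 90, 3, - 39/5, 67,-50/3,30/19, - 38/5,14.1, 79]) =[ - 90, - 83, - 50/3, - 39/5,-38/5,30/19, 3,14.1 , 22,24,67, 79, 99]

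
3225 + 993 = 4218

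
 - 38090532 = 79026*(-482 ) 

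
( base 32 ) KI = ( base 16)292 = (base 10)658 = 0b1010010010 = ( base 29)mk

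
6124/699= 8 + 532/699 = 8.76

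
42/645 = 14/215 = 0.07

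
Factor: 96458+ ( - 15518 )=2^2*3^1*5^1*19^1 * 71^1 = 80940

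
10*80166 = 801660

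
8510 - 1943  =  6567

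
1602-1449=153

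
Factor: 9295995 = 3^1*5^1*97^1*6389^1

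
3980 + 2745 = 6725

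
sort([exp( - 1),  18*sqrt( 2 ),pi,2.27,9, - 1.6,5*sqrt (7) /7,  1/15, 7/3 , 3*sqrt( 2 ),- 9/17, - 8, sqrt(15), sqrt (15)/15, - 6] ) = [ - 8,  -  6, - 1.6, - 9/17 , 1/15,sqrt( 15)/15, exp( - 1), 5*sqrt(7)/7, 2.27,7/3, pi,sqrt( 15 ), 3*sqrt( 2 ), 9,18  *  sqrt (2) ]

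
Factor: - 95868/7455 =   -  2^2*3^1*  5^( - 1)*7^( - 1)*71^( - 1)*2663^1 = -31956/2485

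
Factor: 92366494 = 2^1 * 11^1 * 43^1* 251^1 * 389^1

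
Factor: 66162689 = 89^1*743401^1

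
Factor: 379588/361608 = 94897/90402 = 2^(-1)* 3^(  -  1 )*11^1*13^( -1) * 19^(  -  1 )*61^( - 1)*8627^1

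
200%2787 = 200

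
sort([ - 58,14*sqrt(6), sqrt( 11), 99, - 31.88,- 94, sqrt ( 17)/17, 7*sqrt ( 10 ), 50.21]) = [ -94, - 58,-31.88,sqrt( 17 )/17, sqrt( 11),7*sqrt(10),14*sqrt( 6), 50.21, 99]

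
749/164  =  4+ 93/164 = 4.57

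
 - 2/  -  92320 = 1/46160 = 0.00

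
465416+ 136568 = 601984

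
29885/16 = 1867+13/16 = 1867.81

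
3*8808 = 26424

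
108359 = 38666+69693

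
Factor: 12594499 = 12594499^1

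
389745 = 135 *2887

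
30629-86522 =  - 55893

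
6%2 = 0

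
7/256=7/256  =  0.03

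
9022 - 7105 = 1917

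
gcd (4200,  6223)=7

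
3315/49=3315/49 = 67.65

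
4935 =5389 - 454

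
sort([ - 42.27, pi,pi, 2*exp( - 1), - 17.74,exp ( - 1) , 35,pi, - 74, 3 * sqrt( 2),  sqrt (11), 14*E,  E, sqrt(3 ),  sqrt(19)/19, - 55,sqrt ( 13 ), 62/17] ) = [ - 74, - 55  , - 42.27,-17.74, sqrt ( 19)/19, exp( - 1), 2*exp( - 1 ),sqrt(3),E, pi, pi,pi,sqrt( 11), sqrt( 13),62/17, 3*sqrt( 2),  35, 14*E]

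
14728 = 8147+6581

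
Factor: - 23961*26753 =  -3^1*7^2*31^1*163^1*863^1 = - 641028633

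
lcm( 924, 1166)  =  48972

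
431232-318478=112754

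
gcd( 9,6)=3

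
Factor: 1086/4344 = 1/4 = 2^( - 2 )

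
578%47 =14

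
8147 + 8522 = 16669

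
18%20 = 18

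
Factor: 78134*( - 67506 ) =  - 5274513804  =  - 2^2*3^1*7^1*5581^1*11251^1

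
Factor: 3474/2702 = 9/7  =  3^2*7^( -1 ) 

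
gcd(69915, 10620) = 885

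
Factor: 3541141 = 127^1 * 27883^1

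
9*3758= 33822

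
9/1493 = 9/1493 = 0.01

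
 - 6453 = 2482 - 8935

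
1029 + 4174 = 5203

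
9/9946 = 9/9946  =  0.00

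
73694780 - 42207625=31487155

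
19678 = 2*9839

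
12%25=12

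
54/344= 27/172 = 0.16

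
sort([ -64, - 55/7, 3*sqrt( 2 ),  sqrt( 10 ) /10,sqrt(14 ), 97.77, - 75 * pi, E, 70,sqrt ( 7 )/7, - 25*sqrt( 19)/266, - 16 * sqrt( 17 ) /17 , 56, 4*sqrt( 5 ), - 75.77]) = [ - 75*pi,  -  75.77, - 64, - 55/7, - 16*sqrt( 17)/17, - 25*sqrt( 19)/266, sqrt (10 ) /10, sqrt(7 )/7,  E,sqrt( 14 ), 3 * sqrt(2 ),4*sqrt( 5 ), 56 , 70, 97.77]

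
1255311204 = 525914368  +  729396836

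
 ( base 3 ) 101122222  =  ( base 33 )74K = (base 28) 9PJ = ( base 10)7775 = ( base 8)17137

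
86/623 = 86/623   =  0.14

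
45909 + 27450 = 73359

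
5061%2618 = 2443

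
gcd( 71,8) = 1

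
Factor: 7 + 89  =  2^5*3^1  =  96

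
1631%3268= 1631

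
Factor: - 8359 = -13^1*643^1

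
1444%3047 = 1444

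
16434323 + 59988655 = 76422978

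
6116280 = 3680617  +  2435663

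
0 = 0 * 227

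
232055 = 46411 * 5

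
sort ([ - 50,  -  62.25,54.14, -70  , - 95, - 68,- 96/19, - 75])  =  [-95,-75  , - 70, - 68,  -  62.25, - 50,-96/19,54.14 ] 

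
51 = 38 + 13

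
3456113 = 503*6871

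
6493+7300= 13793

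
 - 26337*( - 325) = 8559525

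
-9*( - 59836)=538524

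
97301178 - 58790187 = 38510991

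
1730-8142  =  -6412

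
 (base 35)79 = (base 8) 376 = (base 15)11E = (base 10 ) 254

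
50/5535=10/1107 =0.01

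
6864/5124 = 572/427= 1.34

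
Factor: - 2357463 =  - 3^1*19^1*59^1*701^1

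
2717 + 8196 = 10913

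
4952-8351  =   - 3399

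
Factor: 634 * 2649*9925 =16668700050=   2^1*3^1 * 5^2*317^1*397^1*883^1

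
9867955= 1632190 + 8235765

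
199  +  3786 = 3985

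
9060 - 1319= 7741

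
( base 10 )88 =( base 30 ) 2S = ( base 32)2o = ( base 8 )130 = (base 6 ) 224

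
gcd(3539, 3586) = 1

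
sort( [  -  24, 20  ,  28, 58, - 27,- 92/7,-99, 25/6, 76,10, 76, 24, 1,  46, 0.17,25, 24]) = [-99, - 27, - 24,  -  92/7, 0.17, 1, 25/6  ,  10, 20,24, 24,25 , 28, 46,58,76, 76]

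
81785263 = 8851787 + 72933476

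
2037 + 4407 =6444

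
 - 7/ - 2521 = 7/2521 =0.00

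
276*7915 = 2184540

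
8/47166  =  4/23583 = 0.00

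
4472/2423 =1 + 2049/2423= 1.85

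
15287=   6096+9191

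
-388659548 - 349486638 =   -  738146186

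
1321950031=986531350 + 335418681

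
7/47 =7/47 = 0.15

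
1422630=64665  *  22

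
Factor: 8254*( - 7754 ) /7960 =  - 2^( -1)*5^( - 1)*199^ ( - 1)*3877^1*4127^1 =- 16000379/1990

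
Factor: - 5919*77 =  - 455763 = -3^1 * 7^1*11^1 * 1973^1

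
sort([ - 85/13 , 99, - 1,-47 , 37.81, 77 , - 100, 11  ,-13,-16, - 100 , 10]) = [-100, - 100, - 47 ,- 16, - 13, - 85/13, - 1, 10,11,37.81,77,99]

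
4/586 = 2/293 = 0.01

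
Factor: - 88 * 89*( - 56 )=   2^6*7^1*11^1*89^1 = 438592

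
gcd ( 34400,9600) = 800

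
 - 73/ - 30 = 73/30 = 2.43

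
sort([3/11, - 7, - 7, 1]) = [ - 7 , - 7 , 3/11,1]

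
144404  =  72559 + 71845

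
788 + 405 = 1193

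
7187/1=7187= 7187.00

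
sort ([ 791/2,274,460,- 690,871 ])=[-690,274,  791/2,460, 871]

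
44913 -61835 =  - 16922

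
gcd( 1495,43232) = 1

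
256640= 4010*64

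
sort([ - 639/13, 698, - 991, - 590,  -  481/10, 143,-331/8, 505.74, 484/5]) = [  -  991,  -  590, - 639/13 , - 481/10,  -  331/8,  484/5,143,505.74,  698 ]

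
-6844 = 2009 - 8853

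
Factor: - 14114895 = -3^1*5^1 * 940993^1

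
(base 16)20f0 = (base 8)20360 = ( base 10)8432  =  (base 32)87G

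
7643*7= 53501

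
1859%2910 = 1859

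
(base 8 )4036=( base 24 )3EE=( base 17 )734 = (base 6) 13342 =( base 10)2078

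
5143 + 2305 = 7448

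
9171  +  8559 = 17730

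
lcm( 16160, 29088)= 145440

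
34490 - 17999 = 16491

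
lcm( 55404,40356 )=3268836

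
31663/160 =31663/160 = 197.89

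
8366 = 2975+5391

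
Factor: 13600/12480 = 85/78 = 2^( - 1)*3^ (- 1 )*5^1*13^(  -  1 )*17^1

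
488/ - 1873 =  - 488/1873  =  - 0.26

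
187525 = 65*2885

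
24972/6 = 4162= 4162.00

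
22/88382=11/44191 = 0.00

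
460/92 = 5 = 5.00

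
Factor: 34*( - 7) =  - 2^1*7^1*17^1 = - 238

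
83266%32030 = 19206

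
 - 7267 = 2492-9759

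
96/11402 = 48/5701 = 0.01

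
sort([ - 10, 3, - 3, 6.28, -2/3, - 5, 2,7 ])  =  [ - 10, - 5,  -  3,-2/3,  2, 3, 6.28, 7 ]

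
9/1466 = 9/1466 = 0.01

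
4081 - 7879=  - 3798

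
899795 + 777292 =1677087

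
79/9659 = 79/9659 = 0.01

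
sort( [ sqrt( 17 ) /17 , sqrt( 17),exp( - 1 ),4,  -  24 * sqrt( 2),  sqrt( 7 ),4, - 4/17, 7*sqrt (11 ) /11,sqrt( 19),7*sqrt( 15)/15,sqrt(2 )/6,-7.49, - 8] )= [-24*sqrt ( 2), - 8, - 7.49, - 4/17,sqrt ( 2 )/6,sqrt( 17 ) /17,  exp( - 1),7 * sqrt( 15)/15,  7*sqrt( 11 ) /11,sqrt(7),4, 4,sqrt( 17),sqrt (19) ]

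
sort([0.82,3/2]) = [ 0.82,3/2 ] 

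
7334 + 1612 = 8946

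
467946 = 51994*9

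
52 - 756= - 704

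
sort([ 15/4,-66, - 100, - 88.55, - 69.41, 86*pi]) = [ - 100, - 88.55 , - 69.41, - 66,15/4, 86*pi]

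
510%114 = 54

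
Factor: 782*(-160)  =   - 2^6*5^1*17^1*23^1 = - 125120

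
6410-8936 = -2526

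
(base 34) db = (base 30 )F3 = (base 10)453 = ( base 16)1C5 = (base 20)12D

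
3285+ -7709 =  - 4424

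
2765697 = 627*4411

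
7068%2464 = 2140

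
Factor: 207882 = 2^1*3^2  *  11549^1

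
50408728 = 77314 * 652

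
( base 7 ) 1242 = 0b111010111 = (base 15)216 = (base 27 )HC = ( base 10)471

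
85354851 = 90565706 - 5210855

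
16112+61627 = 77739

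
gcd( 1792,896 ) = 896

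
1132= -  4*( - 283) 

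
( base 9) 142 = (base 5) 434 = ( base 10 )119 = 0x77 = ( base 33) 3K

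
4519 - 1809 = 2710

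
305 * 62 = 18910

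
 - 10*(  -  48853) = 488530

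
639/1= 639 = 639.00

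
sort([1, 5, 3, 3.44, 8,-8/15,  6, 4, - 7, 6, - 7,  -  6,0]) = [ - 7, - 7, - 6, - 8/15, 0, 1, 3,3.44, 4, 5,6, 6 , 8]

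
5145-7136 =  - 1991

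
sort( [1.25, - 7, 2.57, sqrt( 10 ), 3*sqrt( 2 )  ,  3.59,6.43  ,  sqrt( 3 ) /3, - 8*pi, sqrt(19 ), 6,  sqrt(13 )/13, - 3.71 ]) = [- 8*pi,  -  7, - 3.71, sqrt( 13) /13 , sqrt(3 )/3,1.25,  2.57 , sqrt(10 ),  3.59,3*sqrt (2),sqrt(19), 6 , 6.43]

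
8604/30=286+4/5  =  286.80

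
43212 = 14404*3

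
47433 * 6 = 284598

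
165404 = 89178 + 76226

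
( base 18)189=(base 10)477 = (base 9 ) 580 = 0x1dd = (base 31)fc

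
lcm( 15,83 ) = 1245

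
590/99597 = 590/99597=0.01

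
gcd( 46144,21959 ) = 7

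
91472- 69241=22231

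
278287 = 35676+242611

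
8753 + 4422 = 13175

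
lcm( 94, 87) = 8178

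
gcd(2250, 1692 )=18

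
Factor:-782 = -2^1*17^1* 23^1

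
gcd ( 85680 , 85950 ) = 90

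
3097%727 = 189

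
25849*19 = 491131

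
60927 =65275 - 4348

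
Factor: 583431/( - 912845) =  -3^1*5^(-1 )*79^( -1 )*439^1*443^1* 2311^( - 1)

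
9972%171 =54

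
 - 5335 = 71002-76337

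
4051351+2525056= 6576407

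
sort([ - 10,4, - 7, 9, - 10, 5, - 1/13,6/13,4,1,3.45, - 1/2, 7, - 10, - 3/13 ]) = [ - 10, - 10, - 10  , - 7, - 1/2 , - 3/13, - 1/13,6/13, 1,3.45,4,4, 5, 7 , 9] 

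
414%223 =191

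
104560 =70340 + 34220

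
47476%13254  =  7714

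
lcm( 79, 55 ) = 4345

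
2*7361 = 14722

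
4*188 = 752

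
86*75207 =6467802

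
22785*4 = 91140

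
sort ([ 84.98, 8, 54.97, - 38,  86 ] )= [ - 38, 8, 54.97,84.98, 86 ] 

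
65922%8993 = 2971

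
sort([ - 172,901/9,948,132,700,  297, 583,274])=[-172, 901/9, 132,274,297, 583, 700 , 948 ]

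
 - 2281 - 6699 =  - 8980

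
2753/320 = 8+ 193/320 = 8.60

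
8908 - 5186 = 3722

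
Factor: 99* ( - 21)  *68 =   -  2^2*3^3*7^1*11^1*17^1 =- 141372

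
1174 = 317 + 857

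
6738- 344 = 6394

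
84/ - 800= - 21/200 = - 0.10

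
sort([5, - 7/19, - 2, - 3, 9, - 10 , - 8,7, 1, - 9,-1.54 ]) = [ - 10, - 9, - 8, - 3 ,  -  2,-1.54, - 7/19,1, 5, 7,9 ]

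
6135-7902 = -1767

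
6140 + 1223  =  7363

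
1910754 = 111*17214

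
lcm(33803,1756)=135212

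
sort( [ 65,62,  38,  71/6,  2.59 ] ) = [ 2.59,71/6, 38,62,65 ]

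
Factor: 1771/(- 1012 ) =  - 7/4=- 2^( - 2 )*7^1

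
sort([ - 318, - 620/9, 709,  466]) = [ - 318 ,-620/9, 466, 709]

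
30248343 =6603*4581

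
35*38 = 1330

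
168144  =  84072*2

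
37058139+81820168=118878307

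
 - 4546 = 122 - 4668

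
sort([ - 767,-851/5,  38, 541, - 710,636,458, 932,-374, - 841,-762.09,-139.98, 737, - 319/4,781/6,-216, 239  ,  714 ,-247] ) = [ - 841,-767 ,-762.09, - 710, - 374,-247,-216,-851/5,-139.98, - 319/4, 38,781/6,239, 458, 541,636, 714, 737,932] 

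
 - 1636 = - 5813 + 4177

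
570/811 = 570/811=0.70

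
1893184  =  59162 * 32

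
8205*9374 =76913670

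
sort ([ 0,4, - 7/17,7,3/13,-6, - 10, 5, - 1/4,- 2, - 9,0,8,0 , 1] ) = [-10,-9, - 6, - 2,  -  7/17 , - 1/4, 0,0 , 0, 3/13, 1,4,5, 7,  8] 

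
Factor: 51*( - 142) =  - 7242 = - 2^1*3^1*17^1*71^1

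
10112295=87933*115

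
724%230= 34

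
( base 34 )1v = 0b1000001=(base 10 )65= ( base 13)50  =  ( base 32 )21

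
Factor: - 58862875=- 5^3 * 470903^1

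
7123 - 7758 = - 635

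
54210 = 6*9035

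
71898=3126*23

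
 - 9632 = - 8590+-1042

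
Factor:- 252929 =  - 31^1 *41^1* 199^1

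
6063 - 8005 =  - 1942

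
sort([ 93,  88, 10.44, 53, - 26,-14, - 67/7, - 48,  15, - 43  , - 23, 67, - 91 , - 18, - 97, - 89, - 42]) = [ - 97, - 91,-89, - 48, - 43, - 42,-26, - 23 , - 18, - 14, - 67/7,10.44, 15, 53, 67, 88, 93]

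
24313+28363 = 52676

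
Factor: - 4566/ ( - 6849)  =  2/3  =  2^1*3^(-1)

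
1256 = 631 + 625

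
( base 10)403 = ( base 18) 147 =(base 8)623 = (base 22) I7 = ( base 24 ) gj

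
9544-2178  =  7366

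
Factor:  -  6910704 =-2^4 * 3^3 * 17^1*941^1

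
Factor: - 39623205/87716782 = -2^ ( - 1)*3^1*5^1*2641547^1*  43858391^(- 1) 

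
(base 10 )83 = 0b1010011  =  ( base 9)102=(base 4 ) 1103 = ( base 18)4b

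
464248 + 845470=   1309718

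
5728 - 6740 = -1012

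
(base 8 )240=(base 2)10100000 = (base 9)187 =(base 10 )160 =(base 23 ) 6M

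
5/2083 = 5/2083 = 0.00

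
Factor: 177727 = 11^1*107^1*151^1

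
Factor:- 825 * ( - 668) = 2^2 *3^1 *5^2*11^1*167^1 = 551100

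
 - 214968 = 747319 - 962287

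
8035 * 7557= 60720495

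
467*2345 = 1095115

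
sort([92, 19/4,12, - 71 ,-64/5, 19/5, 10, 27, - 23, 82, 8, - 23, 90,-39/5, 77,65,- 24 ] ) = [ - 71,-24,-23, - 23,-64/5, - 39/5, 19/5  ,  19/4, 8, 10,  12,27, 65, 77, 82, 90, 92]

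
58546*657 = 38464722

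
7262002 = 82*88561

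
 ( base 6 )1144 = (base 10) 280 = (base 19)ee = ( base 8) 430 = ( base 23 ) c4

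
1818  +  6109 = 7927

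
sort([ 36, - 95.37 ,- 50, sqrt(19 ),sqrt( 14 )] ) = [ - 95.37, - 50, sqrt( 14), sqrt(19),36]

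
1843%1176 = 667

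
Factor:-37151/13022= -97/34 = -2^( - 1)*17^( - 1) * 97^1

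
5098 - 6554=-1456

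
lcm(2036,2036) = 2036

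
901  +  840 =1741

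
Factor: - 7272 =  - 2^3*3^2*101^1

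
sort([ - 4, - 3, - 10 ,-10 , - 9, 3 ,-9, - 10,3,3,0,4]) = [ - 10, - 10, - 10, - 9, - 9, - 4, - 3,0, 3 , 3,3,  4]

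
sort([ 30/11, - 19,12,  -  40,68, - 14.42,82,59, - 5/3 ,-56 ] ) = [- 56, - 40, - 19, - 14.42, - 5/3,30/11, 12, 59, 68,82] 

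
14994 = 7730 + 7264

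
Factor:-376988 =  - 2^2*79^1*1193^1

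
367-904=-537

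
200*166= 33200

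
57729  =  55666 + 2063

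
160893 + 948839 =1109732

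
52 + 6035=6087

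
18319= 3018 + 15301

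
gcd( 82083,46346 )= 1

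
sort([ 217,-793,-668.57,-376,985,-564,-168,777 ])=[ - 793,-668.57,-564,-376, - 168,217,777,985]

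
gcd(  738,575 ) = 1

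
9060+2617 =11677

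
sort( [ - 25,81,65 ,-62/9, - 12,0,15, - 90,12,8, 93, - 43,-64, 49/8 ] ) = [-90, - 64,  -  43, - 25, - 12,  -  62/9,0,49/8,8,12,15,  65,  81,93]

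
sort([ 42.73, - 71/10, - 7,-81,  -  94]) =[-94 ,-81,  -  71/10,-7 , 42.73] 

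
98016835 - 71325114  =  26691721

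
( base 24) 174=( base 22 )1c0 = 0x2EC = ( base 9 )1021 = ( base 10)748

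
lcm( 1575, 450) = 3150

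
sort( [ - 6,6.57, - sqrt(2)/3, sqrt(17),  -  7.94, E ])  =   [ - 7.94, - 6, - sqrt( 2) /3,E,sqrt( 17),6.57 ]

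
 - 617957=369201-987158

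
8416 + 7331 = 15747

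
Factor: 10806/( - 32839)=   -  2^1 *3^1 *1801^1*32839^(-1) 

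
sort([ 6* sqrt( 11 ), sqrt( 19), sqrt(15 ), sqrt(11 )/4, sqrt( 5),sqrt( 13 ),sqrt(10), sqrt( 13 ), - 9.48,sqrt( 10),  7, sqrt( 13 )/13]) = [-9.48, sqrt(13) /13,sqrt(11 ) /4, sqrt( 5 ),sqrt( 10 ), sqrt( 10),sqrt( 13), sqrt( 13),sqrt( 15)  ,  sqrt( 19 ),7, 6*sqrt( 11) ]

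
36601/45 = 36601/45= 813.36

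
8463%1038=159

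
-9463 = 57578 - 67041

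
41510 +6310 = 47820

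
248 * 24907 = 6176936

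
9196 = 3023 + 6173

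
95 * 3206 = 304570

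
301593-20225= 281368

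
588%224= 140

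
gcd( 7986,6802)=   2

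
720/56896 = 45/3556=0.01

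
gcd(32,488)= 8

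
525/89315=105/17863 = 0.01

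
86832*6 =520992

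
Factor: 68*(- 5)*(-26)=2^3*5^1*13^1*17^1= 8840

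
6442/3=6442/3 =2147.33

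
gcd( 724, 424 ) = 4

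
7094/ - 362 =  - 20 + 73/181 = -  19.60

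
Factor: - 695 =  - 5^1*139^1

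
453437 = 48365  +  405072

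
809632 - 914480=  - 104848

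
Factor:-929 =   -  929^1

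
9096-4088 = 5008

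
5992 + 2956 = 8948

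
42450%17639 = 7172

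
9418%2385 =2263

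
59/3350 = 59/3350  =  0.02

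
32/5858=16/2929 =0.01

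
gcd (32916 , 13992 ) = 12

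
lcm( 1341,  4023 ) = 4023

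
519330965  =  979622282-460291317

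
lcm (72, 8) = 72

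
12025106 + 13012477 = 25037583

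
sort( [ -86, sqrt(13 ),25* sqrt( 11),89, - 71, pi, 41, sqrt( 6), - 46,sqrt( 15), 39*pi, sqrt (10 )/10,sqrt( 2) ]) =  [ - 86, - 71,- 46 , sqrt( 10) /10 , sqrt( 2),sqrt(6 ), pi, sqrt(13), sqrt(15), 41,25*sqrt (11), 89,39 * pi ] 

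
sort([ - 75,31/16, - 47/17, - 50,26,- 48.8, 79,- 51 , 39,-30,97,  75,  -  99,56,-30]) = [-99 , - 75,- 51, - 50, - 48.8, -30, - 30, -47/17, 31/16,  26,39,56,75 , 79 , 97 ] 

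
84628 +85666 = 170294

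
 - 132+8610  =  8478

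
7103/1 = 7103 =7103.00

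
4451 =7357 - 2906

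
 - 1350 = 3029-4379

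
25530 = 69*370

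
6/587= 6/587= 0.01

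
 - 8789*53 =-465817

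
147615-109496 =38119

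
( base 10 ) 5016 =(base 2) 1001110011000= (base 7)20424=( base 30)5h6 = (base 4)1032120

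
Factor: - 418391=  - 418391^1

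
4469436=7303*612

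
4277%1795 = 687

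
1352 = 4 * 338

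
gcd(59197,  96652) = 1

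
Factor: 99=3^2*11^1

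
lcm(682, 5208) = 57288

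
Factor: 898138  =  2^1*37^1 * 53^1*229^1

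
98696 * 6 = 592176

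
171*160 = 27360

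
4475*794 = 3553150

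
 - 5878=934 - 6812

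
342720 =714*480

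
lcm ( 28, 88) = 616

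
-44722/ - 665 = 44722/665 = 67.25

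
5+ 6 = 11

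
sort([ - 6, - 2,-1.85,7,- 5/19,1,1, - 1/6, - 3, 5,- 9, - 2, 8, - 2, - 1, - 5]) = [ - 9,-6, - 5, - 3,  -  2, - 2,- 2, - 1.85, - 1,  -  5/19, - 1/6, 1,1,5,7, 8]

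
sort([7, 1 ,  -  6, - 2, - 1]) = [  -  6, - 2, - 1,1, 7]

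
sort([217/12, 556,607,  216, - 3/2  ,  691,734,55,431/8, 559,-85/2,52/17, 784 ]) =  [ - 85/2, - 3/2,52/17, 217/12,431/8, 55,216, 556, 559,607,691, 734,784] 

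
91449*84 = 7681716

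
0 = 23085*0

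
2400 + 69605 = 72005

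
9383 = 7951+1432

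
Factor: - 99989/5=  - 5^(- 1) * 99989^1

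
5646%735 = 501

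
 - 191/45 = -191/45 = -4.24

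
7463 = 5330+2133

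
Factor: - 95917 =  - 95917^1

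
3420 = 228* 15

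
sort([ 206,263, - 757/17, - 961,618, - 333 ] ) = [-961,-333, - 757/17, 206, 263,618]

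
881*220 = 193820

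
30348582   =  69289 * 438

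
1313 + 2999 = 4312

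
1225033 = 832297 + 392736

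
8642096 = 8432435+209661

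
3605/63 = 515/9 = 57.22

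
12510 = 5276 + 7234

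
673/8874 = 673/8874 = 0.08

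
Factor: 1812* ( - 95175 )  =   - 2^2 * 3^5*5^2*47^1 * 151^1 = -172457100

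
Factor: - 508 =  - 2^2*127^1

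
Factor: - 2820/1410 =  - 2 = -2^1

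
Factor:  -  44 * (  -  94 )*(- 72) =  - 2^6*3^2 * 11^1*47^1 = - 297792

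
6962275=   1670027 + 5292248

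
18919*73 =1381087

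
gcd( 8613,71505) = 9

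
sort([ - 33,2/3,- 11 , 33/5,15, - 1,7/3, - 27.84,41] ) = [ - 33, - 27.84, - 11, - 1, 2/3,7/3, 33/5,15,  41 ]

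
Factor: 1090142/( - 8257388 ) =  - 2^(-1 ) *17^1*1283^( - 1)*1609^(-1)*32063^1 =-545071/4128694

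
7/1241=7/1241 = 0.01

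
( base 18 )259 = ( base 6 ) 3243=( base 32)NB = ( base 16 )2eb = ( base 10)747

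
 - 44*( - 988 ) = 43472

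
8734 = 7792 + 942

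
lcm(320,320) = 320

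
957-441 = 516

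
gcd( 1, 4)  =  1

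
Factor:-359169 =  - 3^1*119723^1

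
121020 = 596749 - 475729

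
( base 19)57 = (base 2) 1100110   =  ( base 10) 102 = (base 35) 2W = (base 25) 42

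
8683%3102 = 2479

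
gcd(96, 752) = 16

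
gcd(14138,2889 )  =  1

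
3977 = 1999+1978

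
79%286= 79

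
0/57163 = 0 = 0.00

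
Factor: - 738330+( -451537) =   -  7^3* 3469^1= - 1189867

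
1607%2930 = 1607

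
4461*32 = 142752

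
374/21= 17 + 17/21 = 17.81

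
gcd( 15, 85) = 5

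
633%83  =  52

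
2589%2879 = 2589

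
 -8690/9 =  - 8690/9 = -965.56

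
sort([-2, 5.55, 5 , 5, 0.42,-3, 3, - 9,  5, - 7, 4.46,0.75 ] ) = [ - 9,-7,-3, - 2,0.42, 0.75,3,4.46,5,  5,5, 5.55]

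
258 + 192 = 450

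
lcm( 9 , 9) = 9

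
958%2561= 958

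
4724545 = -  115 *( - 41083 ) 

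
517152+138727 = 655879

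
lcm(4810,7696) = 38480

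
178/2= 89 = 89.00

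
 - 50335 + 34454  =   - 15881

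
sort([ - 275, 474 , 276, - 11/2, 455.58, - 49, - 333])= [ - 333, - 275,- 49, - 11/2, 276, 455.58,474]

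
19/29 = 19/29 = 0.66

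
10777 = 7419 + 3358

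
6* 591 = 3546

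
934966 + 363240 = 1298206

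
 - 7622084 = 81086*( - 94 )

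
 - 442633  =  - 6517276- -6074643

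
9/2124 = 1/236 = 0.00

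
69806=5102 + 64704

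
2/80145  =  2/80145=0.00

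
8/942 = 4/471 = 0.01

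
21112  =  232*91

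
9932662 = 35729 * 278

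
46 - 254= - 208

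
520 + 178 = 698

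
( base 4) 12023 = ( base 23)h4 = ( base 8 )613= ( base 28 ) e3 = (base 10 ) 395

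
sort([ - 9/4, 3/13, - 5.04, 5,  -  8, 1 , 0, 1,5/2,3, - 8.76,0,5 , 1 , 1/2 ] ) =[ -8.76, - 8, - 5.04,-9/4, 0,  0,3/13 , 1/2, 1, 1, 1,5/2 , 3,5,5]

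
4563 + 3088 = 7651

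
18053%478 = 367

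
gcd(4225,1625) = 325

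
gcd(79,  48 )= 1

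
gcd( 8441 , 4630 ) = 1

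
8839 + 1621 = 10460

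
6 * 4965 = 29790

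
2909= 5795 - 2886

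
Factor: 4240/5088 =2^( - 1 )*3^ ( - 1 )*5^1 = 5/6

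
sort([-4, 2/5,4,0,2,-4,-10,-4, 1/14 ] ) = [ - 10, - 4 ,  -  4, - 4,0, 1/14,  2/5,2, 4] 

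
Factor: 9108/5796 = 7^( - 1)*11^1 = 11/7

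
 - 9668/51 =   -  190 + 22/51 = - 189.57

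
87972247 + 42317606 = 130289853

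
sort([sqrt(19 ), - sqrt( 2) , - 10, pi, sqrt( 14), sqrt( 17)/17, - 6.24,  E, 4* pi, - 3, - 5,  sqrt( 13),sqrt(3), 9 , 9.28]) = [-10 , - 6.24, - 5, - 3 , - sqrt ( 2 ), sqrt( 17 )/17, sqrt(3), E  ,  pi,  sqrt( 13 ),sqrt(14), sqrt( 19 ), 9, 9.28,4*pi ] 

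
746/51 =746/51 = 14.63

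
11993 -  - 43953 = 55946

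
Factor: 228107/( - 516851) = -11^1*17^(-1)*89^1 * 233^1*30403^(-1 )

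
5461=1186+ 4275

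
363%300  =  63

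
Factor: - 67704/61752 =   -  91/83 = - 7^1*13^1 * 83^( - 1 )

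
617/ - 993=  -1 +376/993 = -  0.62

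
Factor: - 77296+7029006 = 6951710 = 2^1*5^1*695171^1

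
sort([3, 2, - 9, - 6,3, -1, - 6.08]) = [-9, - 6.08,-6,- 1,2,  3,3]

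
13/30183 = 13/30183 = 0.00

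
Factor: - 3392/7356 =  -  848/1839 = - 2^4*3^( - 1)* 53^1*613^(-1) 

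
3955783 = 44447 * 89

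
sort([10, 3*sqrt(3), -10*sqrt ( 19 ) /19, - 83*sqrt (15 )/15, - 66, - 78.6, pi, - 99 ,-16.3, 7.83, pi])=[-99,- 78.6, -66, - 83 * sqrt(15)/15,  -  16.3, - 10*sqrt(19 ) /19,pi, pi, 3*sqrt ( 3), 7.83, 10]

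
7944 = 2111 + 5833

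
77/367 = 77/367 = 0.21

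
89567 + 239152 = 328719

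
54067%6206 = 4419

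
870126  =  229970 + 640156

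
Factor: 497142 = 2^1*3^2*71^1*389^1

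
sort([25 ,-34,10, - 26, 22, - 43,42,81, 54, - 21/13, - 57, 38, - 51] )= [ - 57,  -  51, - 43, - 34, - 26 , - 21/13, 10, 22, 25,38,42, 54, 81 ]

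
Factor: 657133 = 23^1*28571^1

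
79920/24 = 3330 = 3330.00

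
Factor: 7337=11^1*23^1*29^1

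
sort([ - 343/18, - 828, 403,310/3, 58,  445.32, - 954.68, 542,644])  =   [-954.68, - 828,  -  343/18, 58,310/3, 403,445.32, 542, 644 ]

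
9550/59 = 161 + 51/59 = 161.86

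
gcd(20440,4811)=1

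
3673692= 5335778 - 1662086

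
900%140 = 60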